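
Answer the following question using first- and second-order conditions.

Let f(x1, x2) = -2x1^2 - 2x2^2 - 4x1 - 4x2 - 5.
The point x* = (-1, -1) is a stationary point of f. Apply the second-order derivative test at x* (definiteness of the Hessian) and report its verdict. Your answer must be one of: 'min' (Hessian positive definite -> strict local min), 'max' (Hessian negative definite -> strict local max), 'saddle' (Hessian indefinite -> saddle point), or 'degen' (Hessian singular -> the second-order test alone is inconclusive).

Compute the Hessian H = grad^2 f:
  H = [[-4, 0], [0, -4]]
Verify stationarity: grad f(x*) = H x* + g = (0, 0).
Eigenvalues of H: -4, -4.
Both eigenvalues < 0, so H is negative definite -> x* is a strict local max.

max


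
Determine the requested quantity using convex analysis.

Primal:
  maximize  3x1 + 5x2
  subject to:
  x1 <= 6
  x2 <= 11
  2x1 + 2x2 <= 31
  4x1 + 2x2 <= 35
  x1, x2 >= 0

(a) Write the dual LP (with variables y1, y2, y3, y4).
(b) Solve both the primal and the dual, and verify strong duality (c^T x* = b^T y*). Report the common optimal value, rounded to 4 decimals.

The standard primal-dual pair for 'max c^T x s.t. A x <= b, x >= 0' is:
  Dual:  min b^T y  s.t.  A^T y >= c,  y >= 0.

So the dual LP is:
  minimize  6y1 + 11y2 + 31y3 + 35y4
  subject to:
    y1 + 2y3 + 4y4 >= 3
    y2 + 2y3 + 2y4 >= 5
    y1, y2, y3, y4 >= 0

Solving the primal: x* = (3.25, 11).
  primal value c^T x* = 64.75.
Solving the dual: y* = (0, 3.5, 0, 0.75).
  dual value b^T y* = 64.75.
Strong duality: c^T x* = b^T y*. Confirmed.

64.75


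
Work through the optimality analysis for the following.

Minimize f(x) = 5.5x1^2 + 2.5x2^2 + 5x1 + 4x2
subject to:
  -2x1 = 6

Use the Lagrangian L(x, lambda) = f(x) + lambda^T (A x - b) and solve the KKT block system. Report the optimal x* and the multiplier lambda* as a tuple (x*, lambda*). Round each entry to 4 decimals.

Form the Lagrangian:
  L(x, lambda) = (1/2) x^T Q x + c^T x + lambda^T (A x - b)
Stationarity (grad_x L = 0): Q x + c + A^T lambda = 0.
Primal feasibility: A x = b.

This gives the KKT block system:
  [ Q   A^T ] [ x     ]   [-c ]
  [ A    0  ] [ lambda ] = [ b ]

Solving the linear system:
  x*      = (-3, -0.8)
  lambda* = (-14)
  f(x*)   = 32.9

x* = (-3, -0.8), lambda* = (-14)


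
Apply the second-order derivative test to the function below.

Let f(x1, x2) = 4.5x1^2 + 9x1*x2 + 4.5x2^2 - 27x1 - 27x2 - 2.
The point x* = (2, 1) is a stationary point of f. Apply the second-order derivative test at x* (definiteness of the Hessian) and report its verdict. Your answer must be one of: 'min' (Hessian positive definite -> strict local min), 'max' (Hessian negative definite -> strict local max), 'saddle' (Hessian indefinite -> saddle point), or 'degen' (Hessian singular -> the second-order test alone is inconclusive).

Compute the Hessian H = grad^2 f:
  H = [[9, 9], [9, 9]]
Verify stationarity: grad f(x*) = H x* + g = (0, 0).
Eigenvalues of H: 0, 18.
H has a zero eigenvalue (singular; positive semidefinite but not definite), so H is neither positive definite, negative definite, nor indefinite. The second-order test alone is inconclusive -> degen.
(Indeed, f is constant along the null direction of H through x*, so x* is not a strict local extremum.)

degen


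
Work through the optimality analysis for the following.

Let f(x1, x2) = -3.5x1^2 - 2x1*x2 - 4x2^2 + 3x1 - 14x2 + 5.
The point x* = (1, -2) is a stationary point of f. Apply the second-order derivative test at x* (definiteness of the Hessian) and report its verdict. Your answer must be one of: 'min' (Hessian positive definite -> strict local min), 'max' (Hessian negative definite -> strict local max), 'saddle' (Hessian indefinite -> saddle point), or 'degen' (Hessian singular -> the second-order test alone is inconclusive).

Compute the Hessian H = grad^2 f:
  H = [[-7, -2], [-2, -8]]
Verify stationarity: grad f(x*) = H x* + g = (0, 0).
Eigenvalues of H: -9.5616, -5.4384.
Both eigenvalues < 0, so H is negative definite -> x* is a strict local max.

max


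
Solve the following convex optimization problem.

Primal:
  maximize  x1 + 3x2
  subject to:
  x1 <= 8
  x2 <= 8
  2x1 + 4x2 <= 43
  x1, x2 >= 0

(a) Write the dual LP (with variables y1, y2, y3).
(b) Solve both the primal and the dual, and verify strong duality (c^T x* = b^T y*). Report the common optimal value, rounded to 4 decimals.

The standard primal-dual pair for 'max c^T x s.t. A x <= b, x >= 0' is:
  Dual:  min b^T y  s.t.  A^T y >= c,  y >= 0.

So the dual LP is:
  minimize  8y1 + 8y2 + 43y3
  subject to:
    y1 + 2y3 >= 1
    y2 + 4y3 >= 3
    y1, y2, y3 >= 0

Solving the primal: x* = (5.5, 8).
  primal value c^T x* = 29.5.
Solving the dual: y* = (0, 1, 0.5).
  dual value b^T y* = 29.5.
Strong duality: c^T x* = b^T y*. Confirmed.

29.5


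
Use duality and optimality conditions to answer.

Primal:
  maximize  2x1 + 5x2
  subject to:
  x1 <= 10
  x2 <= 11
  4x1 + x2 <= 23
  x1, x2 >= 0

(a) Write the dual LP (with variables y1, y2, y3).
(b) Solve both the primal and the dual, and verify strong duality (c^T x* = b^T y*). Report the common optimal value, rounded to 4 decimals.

The standard primal-dual pair for 'max c^T x s.t. A x <= b, x >= 0' is:
  Dual:  min b^T y  s.t.  A^T y >= c,  y >= 0.

So the dual LP is:
  minimize  10y1 + 11y2 + 23y3
  subject to:
    y1 + 4y3 >= 2
    y2 + y3 >= 5
    y1, y2, y3 >= 0

Solving the primal: x* = (3, 11).
  primal value c^T x* = 61.
Solving the dual: y* = (0, 4.5, 0.5).
  dual value b^T y* = 61.
Strong duality: c^T x* = b^T y*. Confirmed.

61


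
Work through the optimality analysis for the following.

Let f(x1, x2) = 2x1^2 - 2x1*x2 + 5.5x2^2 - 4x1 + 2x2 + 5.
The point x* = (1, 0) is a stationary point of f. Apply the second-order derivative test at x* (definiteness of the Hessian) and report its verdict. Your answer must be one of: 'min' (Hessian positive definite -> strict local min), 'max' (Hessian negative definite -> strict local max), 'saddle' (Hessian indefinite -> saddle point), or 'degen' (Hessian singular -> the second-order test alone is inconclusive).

Compute the Hessian H = grad^2 f:
  H = [[4, -2], [-2, 11]]
Verify stationarity: grad f(x*) = H x* + g = (0, 0).
Eigenvalues of H: 3.4689, 11.5311.
Both eigenvalues > 0, so H is positive definite -> x* is a strict local min.

min


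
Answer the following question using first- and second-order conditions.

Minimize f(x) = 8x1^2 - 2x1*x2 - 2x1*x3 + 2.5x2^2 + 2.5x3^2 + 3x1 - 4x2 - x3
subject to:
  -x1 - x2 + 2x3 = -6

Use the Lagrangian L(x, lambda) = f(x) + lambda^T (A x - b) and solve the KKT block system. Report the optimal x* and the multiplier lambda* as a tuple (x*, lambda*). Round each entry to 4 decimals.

Form the Lagrangian:
  L(x, lambda) = (1/2) x^T Q x + c^T x + lambda^T (A x - b)
Stationarity (grad_x L = 0): Q x + c + A^T lambda = 0.
Primal feasibility: A x = b.

This gives the KKT block system:
  [ Q   A^T ] [ x     ]   [-c ]
  [ A    0  ] [ lambda ] = [ b ]

Solving the linear system:
  x*      = (0.1599, 1.9648, -1.9377)
  lambda* = (5.5041)
  f(x*)   = 13.7913

x* = (0.1599, 1.9648, -1.9377), lambda* = (5.5041)


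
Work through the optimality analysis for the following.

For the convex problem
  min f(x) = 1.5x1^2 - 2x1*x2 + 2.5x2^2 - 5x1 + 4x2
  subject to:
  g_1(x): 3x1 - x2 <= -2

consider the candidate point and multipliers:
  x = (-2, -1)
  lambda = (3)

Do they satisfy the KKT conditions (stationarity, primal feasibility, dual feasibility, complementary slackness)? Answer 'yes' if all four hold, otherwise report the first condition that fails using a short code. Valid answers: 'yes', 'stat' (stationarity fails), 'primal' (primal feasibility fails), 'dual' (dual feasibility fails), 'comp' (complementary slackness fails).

Gradient of f: grad f(x) = Q x + c = (-9, 3)
Constraint values g_i(x) = a_i^T x - b_i:
  g_1((-2, -1)) = -3
Stationarity residual: grad f(x) + sum_i lambda_i a_i = (0, 0)
  -> stationarity OK
Primal feasibility (all g_i <= 0): OK
Dual feasibility (all lambda_i >= 0): OK
Complementary slackness (lambda_i * g_i(x) = 0 for all i): FAILS

Verdict: the first failing condition is complementary_slackness -> comp.

comp


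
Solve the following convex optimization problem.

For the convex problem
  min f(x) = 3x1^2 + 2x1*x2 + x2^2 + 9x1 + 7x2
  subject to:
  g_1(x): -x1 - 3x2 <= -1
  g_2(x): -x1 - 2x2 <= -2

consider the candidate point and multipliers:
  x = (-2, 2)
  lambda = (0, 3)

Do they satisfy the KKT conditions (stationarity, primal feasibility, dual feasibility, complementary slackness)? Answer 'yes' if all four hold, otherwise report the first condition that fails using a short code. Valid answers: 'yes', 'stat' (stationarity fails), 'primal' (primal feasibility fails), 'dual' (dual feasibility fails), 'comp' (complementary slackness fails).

Gradient of f: grad f(x) = Q x + c = (1, 7)
Constraint values g_i(x) = a_i^T x - b_i:
  g_1((-2, 2)) = -3
  g_2((-2, 2)) = 0
Stationarity residual: grad f(x) + sum_i lambda_i a_i = (-2, 1)
  -> stationarity FAILS
Primal feasibility (all g_i <= 0): OK
Dual feasibility (all lambda_i >= 0): OK
Complementary slackness (lambda_i * g_i(x) = 0 for all i): OK

Verdict: the first failing condition is stationarity -> stat.

stat


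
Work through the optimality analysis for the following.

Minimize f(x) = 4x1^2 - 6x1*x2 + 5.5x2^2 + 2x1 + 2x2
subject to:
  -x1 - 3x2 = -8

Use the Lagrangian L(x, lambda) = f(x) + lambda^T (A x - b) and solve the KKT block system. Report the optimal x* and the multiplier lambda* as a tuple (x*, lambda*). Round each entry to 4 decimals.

Form the Lagrangian:
  L(x, lambda) = (1/2) x^T Q x + c^T x + lambda^T (A x - b)
Stationarity (grad_x L = 0): Q x + c + A^T lambda = 0.
Primal feasibility: A x = b.

This gives the KKT block system:
  [ Q   A^T ] [ x     ]   [-c ]
  [ A    0  ] [ lambda ] = [ b ]

Solving the linear system:
  x*      = (1.8487, 2.0504)
  lambda* = (4.4874)
  f(x*)   = 21.8487

x* = (1.8487, 2.0504), lambda* = (4.4874)


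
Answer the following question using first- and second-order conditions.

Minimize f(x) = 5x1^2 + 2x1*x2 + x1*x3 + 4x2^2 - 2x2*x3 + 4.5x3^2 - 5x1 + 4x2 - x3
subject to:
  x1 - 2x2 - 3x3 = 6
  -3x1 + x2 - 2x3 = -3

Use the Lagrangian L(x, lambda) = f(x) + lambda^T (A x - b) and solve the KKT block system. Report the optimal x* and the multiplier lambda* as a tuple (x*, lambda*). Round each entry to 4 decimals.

Form the Lagrangian:
  L(x, lambda) = (1/2) x^T Q x + c^T x + lambda^T (A x - b)
Stationarity (grad_x L = 0): Q x + c + A^T lambda = 0.
Primal feasibility: A x = b.

This gives the KKT block system:
  [ Q   A^T ] [ x     ]   [-c ]
  [ A    0  ] [ lambda ] = [ b ]

Solving the linear system:
  x*      = (1.0528, -1.3456, -0.752)
  lambda* = (-1.4764, 0.2027)
  f(x*)   = -0.2139

x* = (1.0528, -1.3456, -0.752), lambda* = (-1.4764, 0.2027)


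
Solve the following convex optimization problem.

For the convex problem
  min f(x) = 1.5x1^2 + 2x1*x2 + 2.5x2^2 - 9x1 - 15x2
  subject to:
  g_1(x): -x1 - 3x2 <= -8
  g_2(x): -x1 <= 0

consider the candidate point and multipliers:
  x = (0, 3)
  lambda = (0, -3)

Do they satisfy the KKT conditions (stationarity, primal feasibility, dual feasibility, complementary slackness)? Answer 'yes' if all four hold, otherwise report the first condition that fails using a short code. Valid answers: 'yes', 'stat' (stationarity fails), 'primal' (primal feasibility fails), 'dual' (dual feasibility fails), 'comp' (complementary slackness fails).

Gradient of f: grad f(x) = Q x + c = (-3, 0)
Constraint values g_i(x) = a_i^T x - b_i:
  g_1((0, 3)) = -1
  g_2((0, 3)) = 0
Stationarity residual: grad f(x) + sum_i lambda_i a_i = (0, 0)
  -> stationarity OK
Primal feasibility (all g_i <= 0): OK
Dual feasibility (all lambda_i >= 0): FAILS
Complementary slackness (lambda_i * g_i(x) = 0 for all i): OK

Verdict: the first failing condition is dual_feasibility -> dual.

dual


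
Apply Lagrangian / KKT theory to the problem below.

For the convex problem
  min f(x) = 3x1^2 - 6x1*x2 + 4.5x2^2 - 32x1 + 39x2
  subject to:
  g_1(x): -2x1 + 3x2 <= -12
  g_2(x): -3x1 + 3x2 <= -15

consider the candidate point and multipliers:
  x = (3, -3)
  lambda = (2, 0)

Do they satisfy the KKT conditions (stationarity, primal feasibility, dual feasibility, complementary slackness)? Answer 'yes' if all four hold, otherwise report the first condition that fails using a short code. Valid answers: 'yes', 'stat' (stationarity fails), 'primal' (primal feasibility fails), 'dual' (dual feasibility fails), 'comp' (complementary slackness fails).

Gradient of f: grad f(x) = Q x + c = (4, -6)
Constraint values g_i(x) = a_i^T x - b_i:
  g_1((3, -3)) = -3
  g_2((3, -3)) = -3
Stationarity residual: grad f(x) + sum_i lambda_i a_i = (0, 0)
  -> stationarity OK
Primal feasibility (all g_i <= 0): OK
Dual feasibility (all lambda_i >= 0): OK
Complementary slackness (lambda_i * g_i(x) = 0 for all i): FAILS

Verdict: the first failing condition is complementary_slackness -> comp.

comp


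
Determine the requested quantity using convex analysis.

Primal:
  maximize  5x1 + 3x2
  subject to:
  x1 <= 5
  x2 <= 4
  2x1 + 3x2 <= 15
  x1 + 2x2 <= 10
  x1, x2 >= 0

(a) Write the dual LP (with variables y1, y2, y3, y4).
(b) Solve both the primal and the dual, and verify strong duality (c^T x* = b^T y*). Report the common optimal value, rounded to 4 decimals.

The standard primal-dual pair for 'max c^T x s.t. A x <= b, x >= 0' is:
  Dual:  min b^T y  s.t.  A^T y >= c,  y >= 0.

So the dual LP is:
  minimize  5y1 + 4y2 + 15y3 + 10y4
  subject to:
    y1 + 2y3 + y4 >= 5
    y2 + 3y3 + 2y4 >= 3
    y1, y2, y3, y4 >= 0

Solving the primal: x* = (5, 1.6667).
  primal value c^T x* = 30.
Solving the dual: y* = (3, 0, 1, 0).
  dual value b^T y* = 30.
Strong duality: c^T x* = b^T y*. Confirmed.

30


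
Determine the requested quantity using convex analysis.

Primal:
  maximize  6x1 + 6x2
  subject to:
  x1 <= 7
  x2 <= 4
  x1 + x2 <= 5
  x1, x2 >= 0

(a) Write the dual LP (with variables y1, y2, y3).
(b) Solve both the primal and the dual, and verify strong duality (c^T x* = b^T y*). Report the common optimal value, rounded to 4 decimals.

The standard primal-dual pair for 'max c^T x s.t. A x <= b, x >= 0' is:
  Dual:  min b^T y  s.t.  A^T y >= c,  y >= 0.

So the dual LP is:
  minimize  7y1 + 4y2 + 5y3
  subject to:
    y1 + y3 >= 6
    y2 + y3 >= 6
    y1, y2, y3 >= 0

Solving the primal: x* = (5, 0).
  primal value c^T x* = 30.
Solving the dual: y* = (0, 0, 6).
  dual value b^T y* = 30.
Strong duality: c^T x* = b^T y*. Confirmed.

30


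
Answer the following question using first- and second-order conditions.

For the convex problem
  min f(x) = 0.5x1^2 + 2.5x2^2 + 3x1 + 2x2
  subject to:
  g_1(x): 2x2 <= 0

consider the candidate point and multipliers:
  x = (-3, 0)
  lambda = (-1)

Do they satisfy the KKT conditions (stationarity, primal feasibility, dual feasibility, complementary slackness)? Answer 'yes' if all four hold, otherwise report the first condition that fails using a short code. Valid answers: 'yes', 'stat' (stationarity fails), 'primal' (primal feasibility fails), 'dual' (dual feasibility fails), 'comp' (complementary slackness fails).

Gradient of f: grad f(x) = Q x + c = (0, 2)
Constraint values g_i(x) = a_i^T x - b_i:
  g_1((-3, 0)) = 0
Stationarity residual: grad f(x) + sum_i lambda_i a_i = (0, 0)
  -> stationarity OK
Primal feasibility (all g_i <= 0): OK
Dual feasibility (all lambda_i >= 0): FAILS
Complementary slackness (lambda_i * g_i(x) = 0 for all i): OK

Verdict: the first failing condition is dual_feasibility -> dual.

dual


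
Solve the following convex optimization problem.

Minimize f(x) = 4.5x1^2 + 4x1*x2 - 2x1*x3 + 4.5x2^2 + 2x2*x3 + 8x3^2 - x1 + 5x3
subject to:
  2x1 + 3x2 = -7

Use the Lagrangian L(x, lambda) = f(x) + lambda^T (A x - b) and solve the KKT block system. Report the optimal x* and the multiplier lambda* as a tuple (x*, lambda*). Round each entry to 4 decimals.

Form the Lagrangian:
  L(x, lambda) = (1/2) x^T Q x + c^T x + lambda^T (A x - b)
Stationarity (grad_x L = 0): Q x + c + A^T lambda = 0.
Primal feasibility: A x = b.

This gives the KKT block system:
  [ Q   A^T ] [ x     ]   [-c ]
  [ A    0  ] [ lambda ] = [ b ]

Solving the linear system:
  x*      = (-0.5359, -1.9761, -0.1325)
  lambda* = (6.7311)
  f(x*)   = 23.4955

x* = (-0.5359, -1.9761, -0.1325), lambda* = (6.7311)


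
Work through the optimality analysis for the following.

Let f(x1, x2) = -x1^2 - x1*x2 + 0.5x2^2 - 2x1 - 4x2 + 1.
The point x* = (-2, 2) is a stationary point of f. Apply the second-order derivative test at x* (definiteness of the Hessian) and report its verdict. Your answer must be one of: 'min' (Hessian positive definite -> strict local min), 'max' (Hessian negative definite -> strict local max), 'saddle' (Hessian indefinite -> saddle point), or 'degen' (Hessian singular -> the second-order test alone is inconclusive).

Compute the Hessian H = grad^2 f:
  H = [[-2, -1], [-1, 1]]
Verify stationarity: grad f(x*) = H x* + g = (0, 0).
Eigenvalues of H: -2.3028, 1.3028.
Eigenvalues have mixed signs, so H is indefinite -> x* is a saddle point.

saddle


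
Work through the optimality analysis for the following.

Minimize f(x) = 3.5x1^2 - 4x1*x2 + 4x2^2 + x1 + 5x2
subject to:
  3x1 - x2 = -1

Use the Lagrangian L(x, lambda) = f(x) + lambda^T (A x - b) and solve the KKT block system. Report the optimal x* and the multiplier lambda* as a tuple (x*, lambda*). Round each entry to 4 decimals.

Form the Lagrangian:
  L(x, lambda) = (1/2) x^T Q x + c^T x + lambda^T (A x - b)
Stationarity (grad_x L = 0): Q x + c + A^T lambda = 0.
Primal feasibility: A x = b.

This gives the KKT block system:
  [ Q   A^T ] [ x     ]   [-c ]
  [ A    0  ] [ lambda ] = [ b ]

Solving the linear system:
  x*      = (-0.6545, -0.9636)
  lambda* = (-0.0909)
  f(x*)   = -2.7818

x* = (-0.6545, -0.9636), lambda* = (-0.0909)


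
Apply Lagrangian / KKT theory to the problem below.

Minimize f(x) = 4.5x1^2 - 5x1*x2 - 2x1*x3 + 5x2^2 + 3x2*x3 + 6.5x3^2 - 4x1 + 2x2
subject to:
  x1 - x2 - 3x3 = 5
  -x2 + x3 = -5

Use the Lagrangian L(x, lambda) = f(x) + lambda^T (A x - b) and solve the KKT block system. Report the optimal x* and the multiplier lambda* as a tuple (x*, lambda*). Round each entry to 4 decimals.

Form the Lagrangian:
  L(x, lambda) = (1/2) x^T Q x + c^T x + lambda^T (A x - b)
Stationarity (grad_x L = 0): Q x + c + A^T lambda = 0.
Primal feasibility: A x = b.

This gives the KKT block system:
  [ Q   A^T ] [ x     ]   [-c ]
  [ A    0  ] [ lambda ] = [ b ]

Solving the linear system:
  x*      = (1.7607, 2.9402, -2.0598)
  lambda* = (-1.265, 17.6838)
  f(x*)   = 46.7906

x* = (1.7607, 2.9402, -2.0598), lambda* = (-1.265, 17.6838)


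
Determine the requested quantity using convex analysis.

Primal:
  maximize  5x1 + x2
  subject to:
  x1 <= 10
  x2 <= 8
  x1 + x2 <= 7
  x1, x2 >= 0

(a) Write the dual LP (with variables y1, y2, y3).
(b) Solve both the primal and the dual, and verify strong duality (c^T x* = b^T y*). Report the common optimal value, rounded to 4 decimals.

The standard primal-dual pair for 'max c^T x s.t. A x <= b, x >= 0' is:
  Dual:  min b^T y  s.t.  A^T y >= c,  y >= 0.

So the dual LP is:
  minimize  10y1 + 8y2 + 7y3
  subject to:
    y1 + y3 >= 5
    y2 + y3 >= 1
    y1, y2, y3 >= 0

Solving the primal: x* = (7, 0).
  primal value c^T x* = 35.
Solving the dual: y* = (0, 0, 5).
  dual value b^T y* = 35.
Strong duality: c^T x* = b^T y*. Confirmed.

35


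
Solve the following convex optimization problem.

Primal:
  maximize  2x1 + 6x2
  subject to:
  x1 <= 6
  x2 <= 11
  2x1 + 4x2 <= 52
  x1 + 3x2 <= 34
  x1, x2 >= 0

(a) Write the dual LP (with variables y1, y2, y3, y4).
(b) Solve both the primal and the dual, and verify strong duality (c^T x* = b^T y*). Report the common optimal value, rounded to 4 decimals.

The standard primal-dual pair for 'max c^T x s.t. A x <= b, x >= 0' is:
  Dual:  min b^T y  s.t.  A^T y >= c,  y >= 0.

So the dual LP is:
  minimize  6y1 + 11y2 + 52y3 + 34y4
  subject to:
    y1 + 2y3 + y4 >= 2
    y2 + 4y3 + 3y4 >= 6
    y1, y2, y3, y4 >= 0

Solving the primal: x* = (6, 9.3333).
  primal value c^T x* = 68.
Solving the dual: y* = (0, 0, 0, 2).
  dual value b^T y* = 68.
Strong duality: c^T x* = b^T y*. Confirmed.

68


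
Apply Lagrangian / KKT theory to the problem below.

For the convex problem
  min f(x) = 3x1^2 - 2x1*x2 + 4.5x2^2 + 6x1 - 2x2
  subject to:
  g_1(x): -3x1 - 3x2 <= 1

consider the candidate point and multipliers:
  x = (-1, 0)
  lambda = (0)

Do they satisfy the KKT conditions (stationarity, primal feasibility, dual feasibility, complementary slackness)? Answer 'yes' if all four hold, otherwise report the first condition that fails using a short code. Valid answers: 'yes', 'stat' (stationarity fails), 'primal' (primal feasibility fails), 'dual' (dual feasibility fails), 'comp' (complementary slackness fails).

Gradient of f: grad f(x) = Q x + c = (0, 0)
Constraint values g_i(x) = a_i^T x - b_i:
  g_1((-1, 0)) = 2
Stationarity residual: grad f(x) + sum_i lambda_i a_i = (0, 0)
  -> stationarity OK
Primal feasibility (all g_i <= 0): FAILS
Dual feasibility (all lambda_i >= 0): OK
Complementary slackness (lambda_i * g_i(x) = 0 for all i): OK

Verdict: the first failing condition is primal_feasibility -> primal.

primal


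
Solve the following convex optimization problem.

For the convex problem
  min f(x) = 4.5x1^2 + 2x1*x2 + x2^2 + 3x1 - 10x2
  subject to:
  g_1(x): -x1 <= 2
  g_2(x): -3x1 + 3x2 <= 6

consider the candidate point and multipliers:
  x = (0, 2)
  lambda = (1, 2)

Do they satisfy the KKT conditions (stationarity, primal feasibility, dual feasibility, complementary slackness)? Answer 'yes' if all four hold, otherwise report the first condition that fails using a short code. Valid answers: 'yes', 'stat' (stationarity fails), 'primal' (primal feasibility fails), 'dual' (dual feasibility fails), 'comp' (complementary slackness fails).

Gradient of f: grad f(x) = Q x + c = (7, -6)
Constraint values g_i(x) = a_i^T x - b_i:
  g_1((0, 2)) = -2
  g_2((0, 2)) = 0
Stationarity residual: grad f(x) + sum_i lambda_i a_i = (0, 0)
  -> stationarity OK
Primal feasibility (all g_i <= 0): OK
Dual feasibility (all lambda_i >= 0): OK
Complementary slackness (lambda_i * g_i(x) = 0 for all i): FAILS

Verdict: the first failing condition is complementary_slackness -> comp.

comp


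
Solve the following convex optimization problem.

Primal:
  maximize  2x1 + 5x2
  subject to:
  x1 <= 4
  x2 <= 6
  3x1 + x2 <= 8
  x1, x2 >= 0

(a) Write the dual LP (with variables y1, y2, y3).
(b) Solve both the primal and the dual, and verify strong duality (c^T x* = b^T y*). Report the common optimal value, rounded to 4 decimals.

The standard primal-dual pair for 'max c^T x s.t. A x <= b, x >= 0' is:
  Dual:  min b^T y  s.t.  A^T y >= c,  y >= 0.

So the dual LP is:
  minimize  4y1 + 6y2 + 8y3
  subject to:
    y1 + 3y3 >= 2
    y2 + y3 >= 5
    y1, y2, y3 >= 0

Solving the primal: x* = (0.6667, 6).
  primal value c^T x* = 31.3333.
Solving the dual: y* = (0, 4.3333, 0.6667).
  dual value b^T y* = 31.3333.
Strong duality: c^T x* = b^T y*. Confirmed.

31.3333


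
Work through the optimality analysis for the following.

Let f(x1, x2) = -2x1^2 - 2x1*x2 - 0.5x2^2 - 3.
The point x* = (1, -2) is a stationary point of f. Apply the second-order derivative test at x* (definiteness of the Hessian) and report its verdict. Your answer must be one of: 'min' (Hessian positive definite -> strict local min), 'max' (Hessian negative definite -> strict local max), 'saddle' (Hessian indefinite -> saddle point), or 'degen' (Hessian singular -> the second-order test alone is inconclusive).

Compute the Hessian H = grad^2 f:
  H = [[-4, -2], [-2, -1]]
Verify stationarity: grad f(x*) = H x* + g = (0, 0).
Eigenvalues of H: -5, 0.
H has a zero eigenvalue (singular; negative semidefinite but not definite), so H is neither positive definite, negative definite, nor indefinite. The second-order test alone is inconclusive -> degen.
(Indeed, f is constant along the null direction of H through x*, so x* is not a strict local extremum.)

degen


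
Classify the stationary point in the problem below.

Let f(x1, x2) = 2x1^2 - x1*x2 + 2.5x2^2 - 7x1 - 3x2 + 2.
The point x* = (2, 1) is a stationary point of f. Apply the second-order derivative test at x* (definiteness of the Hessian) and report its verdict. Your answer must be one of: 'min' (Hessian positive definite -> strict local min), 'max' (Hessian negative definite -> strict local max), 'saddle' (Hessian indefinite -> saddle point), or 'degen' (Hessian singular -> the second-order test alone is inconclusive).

Compute the Hessian H = grad^2 f:
  H = [[4, -1], [-1, 5]]
Verify stationarity: grad f(x*) = H x* + g = (0, 0).
Eigenvalues of H: 3.382, 5.618.
Both eigenvalues > 0, so H is positive definite -> x* is a strict local min.

min


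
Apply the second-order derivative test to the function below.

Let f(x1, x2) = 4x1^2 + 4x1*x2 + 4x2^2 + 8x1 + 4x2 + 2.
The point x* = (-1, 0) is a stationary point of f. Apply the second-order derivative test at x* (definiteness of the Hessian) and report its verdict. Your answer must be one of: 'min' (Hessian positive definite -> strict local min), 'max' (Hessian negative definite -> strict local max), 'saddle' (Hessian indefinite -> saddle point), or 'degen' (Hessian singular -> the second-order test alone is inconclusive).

Compute the Hessian H = grad^2 f:
  H = [[8, 4], [4, 8]]
Verify stationarity: grad f(x*) = H x* + g = (0, 0).
Eigenvalues of H: 4, 12.
Both eigenvalues > 0, so H is positive definite -> x* is a strict local min.

min


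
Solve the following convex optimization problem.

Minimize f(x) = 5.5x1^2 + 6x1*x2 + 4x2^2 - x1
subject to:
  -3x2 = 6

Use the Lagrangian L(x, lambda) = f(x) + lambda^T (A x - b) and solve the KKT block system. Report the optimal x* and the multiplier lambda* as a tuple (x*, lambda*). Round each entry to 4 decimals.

Form the Lagrangian:
  L(x, lambda) = (1/2) x^T Q x + c^T x + lambda^T (A x - b)
Stationarity (grad_x L = 0): Q x + c + A^T lambda = 0.
Primal feasibility: A x = b.

This gives the KKT block system:
  [ Q   A^T ] [ x     ]   [-c ]
  [ A    0  ] [ lambda ] = [ b ]

Solving the linear system:
  x*      = (1.1818, -2)
  lambda* = (-2.9697)
  f(x*)   = 8.3182

x* = (1.1818, -2), lambda* = (-2.9697)


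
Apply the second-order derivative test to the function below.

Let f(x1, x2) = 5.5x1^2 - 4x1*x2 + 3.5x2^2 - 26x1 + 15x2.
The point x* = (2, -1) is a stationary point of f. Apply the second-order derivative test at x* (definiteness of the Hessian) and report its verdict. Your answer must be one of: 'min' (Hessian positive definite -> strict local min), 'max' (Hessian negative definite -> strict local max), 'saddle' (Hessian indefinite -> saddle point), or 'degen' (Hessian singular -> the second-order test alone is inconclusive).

Compute the Hessian H = grad^2 f:
  H = [[11, -4], [-4, 7]]
Verify stationarity: grad f(x*) = H x* + g = (0, 0).
Eigenvalues of H: 4.5279, 13.4721.
Both eigenvalues > 0, so H is positive definite -> x* is a strict local min.

min


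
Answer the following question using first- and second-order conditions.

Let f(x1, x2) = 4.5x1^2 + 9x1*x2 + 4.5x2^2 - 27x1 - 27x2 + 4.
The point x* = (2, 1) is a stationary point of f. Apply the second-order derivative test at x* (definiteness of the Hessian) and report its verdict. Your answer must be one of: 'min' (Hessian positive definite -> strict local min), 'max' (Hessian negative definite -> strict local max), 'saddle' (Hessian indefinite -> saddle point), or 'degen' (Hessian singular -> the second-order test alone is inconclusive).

Compute the Hessian H = grad^2 f:
  H = [[9, 9], [9, 9]]
Verify stationarity: grad f(x*) = H x* + g = (0, 0).
Eigenvalues of H: 0, 18.
H has a zero eigenvalue (singular; positive semidefinite but not definite), so H is neither positive definite, negative definite, nor indefinite. The second-order test alone is inconclusive -> degen.
(Indeed, f is constant along the null direction of H through x*, so x* is not a strict local extremum.)

degen


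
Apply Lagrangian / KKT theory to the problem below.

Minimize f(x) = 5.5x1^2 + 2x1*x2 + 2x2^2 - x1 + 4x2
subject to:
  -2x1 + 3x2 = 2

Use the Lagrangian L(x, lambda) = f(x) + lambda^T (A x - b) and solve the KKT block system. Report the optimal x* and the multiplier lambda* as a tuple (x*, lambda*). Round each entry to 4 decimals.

Form the Lagrangian:
  L(x, lambda) = (1/2) x^T Q x + c^T x + lambda^T (A x - b)
Stationarity (grad_x L = 0): Q x + c + A^T lambda = 0.
Primal feasibility: A x = b.

This gives the KKT block system:
  [ Q   A^T ] [ x     ]   [-c ]
  [ A    0  ] [ lambda ] = [ b ]

Solving the linear system:
  x*      = (-0.3094, 0.4604)
  lambda* = (-1.741)
  f(x*)   = 2.8165

x* = (-0.3094, 0.4604), lambda* = (-1.741)


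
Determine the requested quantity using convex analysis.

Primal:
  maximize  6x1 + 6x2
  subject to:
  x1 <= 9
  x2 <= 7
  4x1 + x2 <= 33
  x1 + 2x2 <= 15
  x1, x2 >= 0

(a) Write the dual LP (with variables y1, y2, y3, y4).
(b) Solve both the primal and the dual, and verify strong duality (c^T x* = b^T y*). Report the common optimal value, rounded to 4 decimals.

The standard primal-dual pair for 'max c^T x s.t. A x <= b, x >= 0' is:
  Dual:  min b^T y  s.t.  A^T y >= c,  y >= 0.

So the dual LP is:
  minimize  9y1 + 7y2 + 33y3 + 15y4
  subject to:
    y1 + 4y3 + y4 >= 6
    y2 + y3 + 2y4 >= 6
    y1, y2, y3, y4 >= 0

Solving the primal: x* = (7.2857, 3.8571).
  primal value c^T x* = 66.8571.
Solving the dual: y* = (0, 0, 0.8571, 2.5714).
  dual value b^T y* = 66.8571.
Strong duality: c^T x* = b^T y*. Confirmed.

66.8571


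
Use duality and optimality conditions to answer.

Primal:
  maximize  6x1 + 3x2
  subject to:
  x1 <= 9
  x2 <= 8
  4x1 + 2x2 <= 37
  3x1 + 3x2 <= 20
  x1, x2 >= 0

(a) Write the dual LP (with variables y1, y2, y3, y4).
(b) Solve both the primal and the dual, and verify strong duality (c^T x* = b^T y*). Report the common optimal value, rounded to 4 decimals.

The standard primal-dual pair for 'max c^T x s.t. A x <= b, x >= 0' is:
  Dual:  min b^T y  s.t.  A^T y >= c,  y >= 0.

So the dual LP is:
  minimize  9y1 + 8y2 + 37y3 + 20y4
  subject to:
    y1 + 4y3 + 3y4 >= 6
    y2 + 2y3 + 3y4 >= 3
    y1, y2, y3, y4 >= 0

Solving the primal: x* = (6.6667, 0).
  primal value c^T x* = 40.
Solving the dual: y* = (0, 0, 0, 2).
  dual value b^T y* = 40.
Strong duality: c^T x* = b^T y*. Confirmed.

40


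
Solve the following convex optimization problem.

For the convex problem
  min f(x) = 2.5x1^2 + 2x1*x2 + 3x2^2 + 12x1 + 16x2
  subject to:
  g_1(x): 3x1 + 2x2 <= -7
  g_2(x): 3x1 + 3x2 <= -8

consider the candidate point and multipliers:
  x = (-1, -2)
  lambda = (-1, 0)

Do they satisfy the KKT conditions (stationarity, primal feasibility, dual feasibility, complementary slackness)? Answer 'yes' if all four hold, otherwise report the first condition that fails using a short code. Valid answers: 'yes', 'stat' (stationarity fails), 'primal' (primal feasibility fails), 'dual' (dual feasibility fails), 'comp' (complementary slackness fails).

Gradient of f: grad f(x) = Q x + c = (3, 2)
Constraint values g_i(x) = a_i^T x - b_i:
  g_1((-1, -2)) = 0
  g_2((-1, -2)) = -1
Stationarity residual: grad f(x) + sum_i lambda_i a_i = (0, 0)
  -> stationarity OK
Primal feasibility (all g_i <= 0): OK
Dual feasibility (all lambda_i >= 0): FAILS
Complementary slackness (lambda_i * g_i(x) = 0 for all i): OK

Verdict: the first failing condition is dual_feasibility -> dual.

dual


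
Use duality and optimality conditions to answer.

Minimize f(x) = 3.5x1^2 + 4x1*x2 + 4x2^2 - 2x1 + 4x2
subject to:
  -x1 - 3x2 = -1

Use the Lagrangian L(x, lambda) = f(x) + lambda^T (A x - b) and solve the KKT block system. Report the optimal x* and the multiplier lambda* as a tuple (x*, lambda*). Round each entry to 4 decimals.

Form the Lagrangian:
  L(x, lambda) = (1/2) x^T Q x + c^T x + lambda^T (A x - b)
Stationarity (grad_x L = 0): Q x + c + A^T lambda = 0.
Primal feasibility: A x = b.

This gives the KKT block system:
  [ Q   A^T ] [ x     ]   [-c ]
  [ A    0  ] [ lambda ] = [ b ]

Solving the linear system:
  x*      = (0.5532, 0.1489)
  lambda* = (2.4681)
  f(x*)   = 0.9787

x* = (0.5532, 0.1489), lambda* = (2.4681)


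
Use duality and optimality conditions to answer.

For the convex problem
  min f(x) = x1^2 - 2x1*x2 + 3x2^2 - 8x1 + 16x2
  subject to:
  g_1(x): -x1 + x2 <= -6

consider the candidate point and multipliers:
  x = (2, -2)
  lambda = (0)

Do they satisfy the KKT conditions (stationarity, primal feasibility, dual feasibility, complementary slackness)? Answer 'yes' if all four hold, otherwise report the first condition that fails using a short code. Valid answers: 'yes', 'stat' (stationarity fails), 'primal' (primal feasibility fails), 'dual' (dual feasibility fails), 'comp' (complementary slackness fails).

Gradient of f: grad f(x) = Q x + c = (0, 0)
Constraint values g_i(x) = a_i^T x - b_i:
  g_1((2, -2)) = 2
Stationarity residual: grad f(x) + sum_i lambda_i a_i = (0, 0)
  -> stationarity OK
Primal feasibility (all g_i <= 0): FAILS
Dual feasibility (all lambda_i >= 0): OK
Complementary slackness (lambda_i * g_i(x) = 0 for all i): OK

Verdict: the first failing condition is primal_feasibility -> primal.

primal


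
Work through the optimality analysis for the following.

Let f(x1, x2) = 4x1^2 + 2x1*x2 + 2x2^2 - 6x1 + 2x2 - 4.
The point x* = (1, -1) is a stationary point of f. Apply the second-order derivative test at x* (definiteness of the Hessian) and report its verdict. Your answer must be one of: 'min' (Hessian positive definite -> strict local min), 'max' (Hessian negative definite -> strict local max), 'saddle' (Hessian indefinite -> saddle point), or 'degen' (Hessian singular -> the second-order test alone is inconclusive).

Compute the Hessian H = grad^2 f:
  H = [[8, 2], [2, 4]]
Verify stationarity: grad f(x*) = H x* + g = (0, 0).
Eigenvalues of H: 3.1716, 8.8284.
Both eigenvalues > 0, so H is positive definite -> x* is a strict local min.

min


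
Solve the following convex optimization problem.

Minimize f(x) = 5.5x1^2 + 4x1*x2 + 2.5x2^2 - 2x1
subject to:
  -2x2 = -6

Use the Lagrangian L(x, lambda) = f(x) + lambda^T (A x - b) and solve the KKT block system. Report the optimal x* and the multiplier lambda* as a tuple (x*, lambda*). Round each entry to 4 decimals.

Form the Lagrangian:
  L(x, lambda) = (1/2) x^T Q x + c^T x + lambda^T (A x - b)
Stationarity (grad_x L = 0): Q x + c + A^T lambda = 0.
Primal feasibility: A x = b.

This gives the KKT block system:
  [ Q   A^T ] [ x     ]   [-c ]
  [ A    0  ] [ lambda ] = [ b ]

Solving the linear system:
  x*      = (-0.9091, 3)
  lambda* = (5.6818)
  f(x*)   = 17.9545

x* = (-0.9091, 3), lambda* = (5.6818)


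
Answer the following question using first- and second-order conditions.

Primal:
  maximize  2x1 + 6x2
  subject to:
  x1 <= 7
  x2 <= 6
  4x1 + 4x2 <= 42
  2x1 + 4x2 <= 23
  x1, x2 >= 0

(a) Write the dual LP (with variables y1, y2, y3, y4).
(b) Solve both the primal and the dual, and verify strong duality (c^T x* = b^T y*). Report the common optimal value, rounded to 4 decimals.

The standard primal-dual pair for 'max c^T x s.t. A x <= b, x >= 0' is:
  Dual:  min b^T y  s.t.  A^T y >= c,  y >= 0.

So the dual LP is:
  minimize  7y1 + 6y2 + 42y3 + 23y4
  subject to:
    y1 + 4y3 + 2y4 >= 2
    y2 + 4y3 + 4y4 >= 6
    y1, y2, y3, y4 >= 0

Solving the primal: x* = (0, 5.75).
  primal value c^T x* = 34.5.
Solving the dual: y* = (0, 0, 0, 1.5).
  dual value b^T y* = 34.5.
Strong duality: c^T x* = b^T y*. Confirmed.

34.5


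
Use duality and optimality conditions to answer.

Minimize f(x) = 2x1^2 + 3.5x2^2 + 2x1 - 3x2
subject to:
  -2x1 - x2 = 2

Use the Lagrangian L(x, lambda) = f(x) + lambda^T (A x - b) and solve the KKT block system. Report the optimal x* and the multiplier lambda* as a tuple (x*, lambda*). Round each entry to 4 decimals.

Form the Lagrangian:
  L(x, lambda) = (1/2) x^T Q x + c^T x + lambda^T (A x - b)
Stationarity (grad_x L = 0): Q x + c + A^T lambda = 0.
Primal feasibility: A x = b.

This gives the KKT block system:
  [ Q   A^T ] [ x     ]   [-c ]
  [ A    0  ] [ lambda ] = [ b ]

Solving the linear system:
  x*      = (-1.125, 0.25)
  lambda* = (-1.25)
  f(x*)   = -0.25

x* = (-1.125, 0.25), lambda* = (-1.25)


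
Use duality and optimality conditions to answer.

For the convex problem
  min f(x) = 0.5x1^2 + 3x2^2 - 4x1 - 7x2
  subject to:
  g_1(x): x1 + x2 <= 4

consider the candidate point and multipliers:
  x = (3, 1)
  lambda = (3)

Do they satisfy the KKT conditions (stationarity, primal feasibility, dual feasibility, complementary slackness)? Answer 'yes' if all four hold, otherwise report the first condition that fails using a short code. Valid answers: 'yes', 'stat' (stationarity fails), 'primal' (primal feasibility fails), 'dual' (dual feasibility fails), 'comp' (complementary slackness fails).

Gradient of f: grad f(x) = Q x + c = (-1, -1)
Constraint values g_i(x) = a_i^T x - b_i:
  g_1((3, 1)) = 0
Stationarity residual: grad f(x) + sum_i lambda_i a_i = (2, 2)
  -> stationarity FAILS
Primal feasibility (all g_i <= 0): OK
Dual feasibility (all lambda_i >= 0): OK
Complementary slackness (lambda_i * g_i(x) = 0 for all i): OK

Verdict: the first failing condition is stationarity -> stat.

stat


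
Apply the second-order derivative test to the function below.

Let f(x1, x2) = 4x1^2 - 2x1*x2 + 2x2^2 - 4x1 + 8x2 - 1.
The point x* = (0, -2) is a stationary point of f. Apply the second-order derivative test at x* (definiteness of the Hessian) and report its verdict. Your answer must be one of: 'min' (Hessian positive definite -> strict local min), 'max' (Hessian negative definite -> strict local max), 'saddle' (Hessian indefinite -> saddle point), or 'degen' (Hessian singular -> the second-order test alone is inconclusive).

Compute the Hessian H = grad^2 f:
  H = [[8, -2], [-2, 4]]
Verify stationarity: grad f(x*) = H x* + g = (0, 0).
Eigenvalues of H: 3.1716, 8.8284.
Both eigenvalues > 0, so H is positive definite -> x* is a strict local min.

min


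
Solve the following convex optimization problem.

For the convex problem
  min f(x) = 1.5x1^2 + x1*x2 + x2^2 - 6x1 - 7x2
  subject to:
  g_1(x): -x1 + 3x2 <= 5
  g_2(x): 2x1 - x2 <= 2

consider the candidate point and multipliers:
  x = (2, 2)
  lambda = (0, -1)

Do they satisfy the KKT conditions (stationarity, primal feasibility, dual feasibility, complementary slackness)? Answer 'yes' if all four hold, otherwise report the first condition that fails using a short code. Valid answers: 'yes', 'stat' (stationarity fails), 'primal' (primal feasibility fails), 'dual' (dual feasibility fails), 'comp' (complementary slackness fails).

Gradient of f: grad f(x) = Q x + c = (2, -1)
Constraint values g_i(x) = a_i^T x - b_i:
  g_1((2, 2)) = -1
  g_2((2, 2)) = 0
Stationarity residual: grad f(x) + sum_i lambda_i a_i = (0, 0)
  -> stationarity OK
Primal feasibility (all g_i <= 0): OK
Dual feasibility (all lambda_i >= 0): FAILS
Complementary slackness (lambda_i * g_i(x) = 0 for all i): OK

Verdict: the first failing condition is dual_feasibility -> dual.

dual


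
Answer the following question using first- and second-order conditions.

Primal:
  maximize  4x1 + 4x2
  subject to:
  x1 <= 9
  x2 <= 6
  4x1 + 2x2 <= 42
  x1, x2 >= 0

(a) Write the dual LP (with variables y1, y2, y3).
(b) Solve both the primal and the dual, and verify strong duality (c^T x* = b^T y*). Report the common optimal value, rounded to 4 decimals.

The standard primal-dual pair for 'max c^T x s.t. A x <= b, x >= 0' is:
  Dual:  min b^T y  s.t.  A^T y >= c,  y >= 0.

So the dual LP is:
  minimize  9y1 + 6y2 + 42y3
  subject to:
    y1 + 4y3 >= 4
    y2 + 2y3 >= 4
    y1, y2, y3 >= 0

Solving the primal: x* = (7.5, 6).
  primal value c^T x* = 54.
Solving the dual: y* = (0, 2, 1).
  dual value b^T y* = 54.
Strong duality: c^T x* = b^T y*. Confirmed.

54


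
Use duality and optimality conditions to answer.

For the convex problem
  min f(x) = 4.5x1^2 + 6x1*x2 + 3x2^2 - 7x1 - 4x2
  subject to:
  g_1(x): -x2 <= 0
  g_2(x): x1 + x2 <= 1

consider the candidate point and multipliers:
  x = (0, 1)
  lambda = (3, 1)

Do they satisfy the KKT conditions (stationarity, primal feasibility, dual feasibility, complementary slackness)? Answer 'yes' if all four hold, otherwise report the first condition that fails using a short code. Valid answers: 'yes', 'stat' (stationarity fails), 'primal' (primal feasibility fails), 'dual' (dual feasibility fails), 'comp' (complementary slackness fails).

Gradient of f: grad f(x) = Q x + c = (-1, 2)
Constraint values g_i(x) = a_i^T x - b_i:
  g_1((0, 1)) = -1
  g_2((0, 1)) = 0
Stationarity residual: grad f(x) + sum_i lambda_i a_i = (0, 0)
  -> stationarity OK
Primal feasibility (all g_i <= 0): OK
Dual feasibility (all lambda_i >= 0): OK
Complementary slackness (lambda_i * g_i(x) = 0 for all i): FAILS

Verdict: the first failing condition is complementary_slackness -> comp.

comp
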